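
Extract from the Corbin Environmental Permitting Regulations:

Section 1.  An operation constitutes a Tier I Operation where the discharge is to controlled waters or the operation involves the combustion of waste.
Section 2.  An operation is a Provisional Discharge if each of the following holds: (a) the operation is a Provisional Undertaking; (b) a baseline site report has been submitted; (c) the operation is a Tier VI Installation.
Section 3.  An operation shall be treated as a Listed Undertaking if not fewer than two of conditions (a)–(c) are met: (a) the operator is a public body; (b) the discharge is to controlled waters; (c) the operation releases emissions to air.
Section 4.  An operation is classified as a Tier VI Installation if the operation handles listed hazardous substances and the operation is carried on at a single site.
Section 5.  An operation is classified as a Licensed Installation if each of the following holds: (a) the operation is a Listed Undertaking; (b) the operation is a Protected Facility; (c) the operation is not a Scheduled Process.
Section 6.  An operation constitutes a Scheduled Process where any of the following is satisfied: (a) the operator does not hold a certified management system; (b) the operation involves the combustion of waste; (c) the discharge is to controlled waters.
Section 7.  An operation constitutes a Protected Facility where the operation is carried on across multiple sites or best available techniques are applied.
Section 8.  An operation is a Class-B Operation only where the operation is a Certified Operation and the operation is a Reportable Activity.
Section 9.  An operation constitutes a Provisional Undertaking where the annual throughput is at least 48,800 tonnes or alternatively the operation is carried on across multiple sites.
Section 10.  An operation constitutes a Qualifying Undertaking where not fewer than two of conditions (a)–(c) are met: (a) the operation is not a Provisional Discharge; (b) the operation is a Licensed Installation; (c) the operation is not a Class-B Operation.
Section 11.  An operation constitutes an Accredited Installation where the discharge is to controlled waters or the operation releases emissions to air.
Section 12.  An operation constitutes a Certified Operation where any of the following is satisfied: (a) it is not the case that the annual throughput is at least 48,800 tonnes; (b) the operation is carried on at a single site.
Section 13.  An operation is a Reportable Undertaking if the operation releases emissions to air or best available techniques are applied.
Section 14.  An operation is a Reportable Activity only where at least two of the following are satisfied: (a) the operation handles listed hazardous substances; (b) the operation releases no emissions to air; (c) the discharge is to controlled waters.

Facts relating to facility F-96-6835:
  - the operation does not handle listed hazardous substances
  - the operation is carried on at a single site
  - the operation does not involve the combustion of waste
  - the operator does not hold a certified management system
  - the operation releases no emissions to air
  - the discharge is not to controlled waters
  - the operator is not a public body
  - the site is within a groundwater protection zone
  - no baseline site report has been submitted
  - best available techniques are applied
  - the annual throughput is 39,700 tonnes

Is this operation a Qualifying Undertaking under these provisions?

section 9 — Provisional Undertaking: [annual throughput: 39,700 tonnes ≥ 48,800 tonnes? no] OR [the operation is carried on across multiple sites? no] → not satisfied.
section 4 — Tier VI Installation: [the operation handles listed hazardous substances? no] AND [the operation is carried on at a single site? yes] → not satisfied.
section 2 — Provisional Discharge: [Provisional Undertaking (section 9)? no] AND [a baseline site report has been submitted? no] AND [Tier VI Installation (section 4)? no] → not satisfied.
section 3 — Listed Undertaking: the operator is a public body? no; the discharge is to controlled waters? no; the operation releases emissions to air? no — 0 of 3 hold (need ≥2) → not satisfied.
section 7 — Protected Facility: [the operation is carried on across multiple sites? no] OR [best available techniques are applied? yes] → satisfied.
section 6 — Scheduled Process: [the operator does not hold a certified management system? yes] OR [the operation involves the combustion of waste? no] OR [the discharge is to controlled waters? no] → satisfied.
section 5 — Licensed Installation: [Listed Undertaking (section 3)? no] AND [Protected Facility (section 7)? yes] AND [not a Scheduled Process (section 6)? no] → not satisfied.
section 12 — Certified Operation: [annual throughput: 39,700 tonnes ≥ 48,800 tonnes? no, so negated condition yes] OR [the operation is carried on at a single site? yes] → satisfied.
section 14 — Reportable Activity: the operation handles listed hazardous substances? no; the operation releases no emissions to air? yes; the discharge is to controlled waters? no — 1 of 3 hold (need ≥2) → not satisfied.
section 8 — Class-B Operation: [Certified Operation (section 12)? yes] AND [Reportable Activity (section 14)? no] → not satisfied.
section 10 — Qualifying Undertaking: not a Provisional Discharge (section 2)? yes; Licensed Installation (section 5)? no; not a Class-B Operation (section 8)? yes — 2 of 3 hold (need ≥2) → satisfied.

Yes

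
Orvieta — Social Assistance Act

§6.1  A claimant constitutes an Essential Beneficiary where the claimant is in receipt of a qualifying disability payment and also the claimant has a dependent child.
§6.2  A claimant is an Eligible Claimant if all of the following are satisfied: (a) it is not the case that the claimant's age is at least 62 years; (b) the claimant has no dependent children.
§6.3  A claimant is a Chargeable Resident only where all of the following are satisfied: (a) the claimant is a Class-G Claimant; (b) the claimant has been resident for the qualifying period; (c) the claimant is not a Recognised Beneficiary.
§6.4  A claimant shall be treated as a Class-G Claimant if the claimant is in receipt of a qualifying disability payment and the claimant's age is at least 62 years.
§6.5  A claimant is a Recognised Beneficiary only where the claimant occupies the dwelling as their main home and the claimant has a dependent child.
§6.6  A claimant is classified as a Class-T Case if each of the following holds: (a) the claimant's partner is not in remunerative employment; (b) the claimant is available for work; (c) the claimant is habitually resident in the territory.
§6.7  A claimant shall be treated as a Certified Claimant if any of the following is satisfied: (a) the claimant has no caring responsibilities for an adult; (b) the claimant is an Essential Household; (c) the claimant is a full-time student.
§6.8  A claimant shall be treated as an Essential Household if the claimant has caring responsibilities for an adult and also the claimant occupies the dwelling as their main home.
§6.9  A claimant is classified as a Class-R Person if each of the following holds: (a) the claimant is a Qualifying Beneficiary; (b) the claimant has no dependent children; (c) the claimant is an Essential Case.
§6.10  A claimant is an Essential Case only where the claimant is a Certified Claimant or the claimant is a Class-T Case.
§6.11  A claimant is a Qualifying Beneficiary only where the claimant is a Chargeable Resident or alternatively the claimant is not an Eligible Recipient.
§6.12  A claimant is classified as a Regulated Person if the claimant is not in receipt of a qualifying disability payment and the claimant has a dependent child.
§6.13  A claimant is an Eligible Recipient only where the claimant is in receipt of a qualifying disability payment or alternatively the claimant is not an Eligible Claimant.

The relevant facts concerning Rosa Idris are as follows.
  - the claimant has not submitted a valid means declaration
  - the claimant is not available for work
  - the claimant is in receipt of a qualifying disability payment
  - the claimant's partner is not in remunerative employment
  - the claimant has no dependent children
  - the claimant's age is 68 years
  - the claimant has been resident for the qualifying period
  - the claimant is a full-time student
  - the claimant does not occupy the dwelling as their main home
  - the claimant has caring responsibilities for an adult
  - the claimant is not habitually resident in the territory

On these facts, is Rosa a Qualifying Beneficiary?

Yes

Under §6.4: the claimant is in receipt of a qualifying disability payment? yes; and claimant's age: 68 years ≥ 62 years? yes. So the claimant is a Class-G Claimant.
Under §6.5: the claimant occupies the dwelling as their main home? no; and the claimant has a dependent child? no. So the claimant is not a Recognised Beneficiary.
Under §6.3: Class-G Claimant (§6.4)? yes; and the claimant has been resident for the qualifying period? yes; and not a Recognised Beneficiary (§6.5)? yes. So the claimant is a Chargeable Resident.
Under §6.2: claimant's age: 68 years ≥ 62 years? yes, so negated condition no; and the claimant has no dependent children? yes. So the claimant is not an Eligible Claimant.
Under §6.13: the claimant is in receipt of a qualifying disability payment? yes; or not an Eligible Claimant (§6.2)? yes. So the claimant is an Eligible Recipient.
Under §6.11: Chargeable Resident (§6.3)? yes; or not an Eligible Recipient (§6.13)? no. So the claimant is a Qualifying Beneficiary.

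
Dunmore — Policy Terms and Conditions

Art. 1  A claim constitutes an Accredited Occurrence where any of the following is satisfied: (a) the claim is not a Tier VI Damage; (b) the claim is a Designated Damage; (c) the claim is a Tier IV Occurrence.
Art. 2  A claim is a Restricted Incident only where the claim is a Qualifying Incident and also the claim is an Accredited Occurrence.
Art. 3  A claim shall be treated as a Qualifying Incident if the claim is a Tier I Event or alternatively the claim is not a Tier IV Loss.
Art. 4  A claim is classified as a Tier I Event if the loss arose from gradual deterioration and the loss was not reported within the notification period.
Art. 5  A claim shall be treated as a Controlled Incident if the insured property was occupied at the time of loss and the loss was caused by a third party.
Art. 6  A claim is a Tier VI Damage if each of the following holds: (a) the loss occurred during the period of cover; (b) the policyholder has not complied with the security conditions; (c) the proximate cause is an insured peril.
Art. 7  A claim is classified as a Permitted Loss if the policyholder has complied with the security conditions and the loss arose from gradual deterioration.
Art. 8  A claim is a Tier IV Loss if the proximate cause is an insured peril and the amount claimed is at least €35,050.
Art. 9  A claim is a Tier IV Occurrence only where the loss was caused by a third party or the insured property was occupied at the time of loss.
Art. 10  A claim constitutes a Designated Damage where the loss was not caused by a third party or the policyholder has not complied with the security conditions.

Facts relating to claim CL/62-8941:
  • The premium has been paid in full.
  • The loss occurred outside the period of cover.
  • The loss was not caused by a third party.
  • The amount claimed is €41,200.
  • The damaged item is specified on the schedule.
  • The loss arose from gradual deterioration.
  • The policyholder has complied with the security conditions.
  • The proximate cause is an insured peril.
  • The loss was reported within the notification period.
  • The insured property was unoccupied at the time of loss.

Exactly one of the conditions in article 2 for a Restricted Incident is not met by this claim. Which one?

Qualifying Incident

article 4 — Tier I Event: [the loss arose from gradual deterioration? yes] AND [the loss was not reported within the notification period? no] → not satisfied.
article 8 — Tier IV Loss: [the proximate cause is an insured peril? yes] AND [amount claimed: €41,200 ≥ €35,050? yes] → satisfied.
article 3 — Qualifying Incident: [Tier I Event (article 4)? no] OR [not a Tier IV Loss (article 8)? no] → not satisfied.
article 6 — Tier VI Damage: [the loss occurred during the period of cover? no] AND [the policyholder has not complied with the security conditions? no] AND [the proximate cause is an insured peril? yes] → not satisfied.
article 10 — Designated Damage: [the loss was not caused by a third party? yes] OR [the policyholder has not complied with the security conditions? no] → satisfied.
article 9 — Tier IV Occurrence: [the loss was caused by a third party? no] OR [the insured property was occupied at the time of loss? no] → not satisfied.
article 1 — Accredited Occurrence: [not a Tier VI Damage (article 6)? yes] OR [Designated Damage (article 10)? yes] OR [Tier IV Occurrence (article 9)? no] → satisfied.
article 2 — Restricted Incident: [Qualifying Incident (article 3)? no] AND [Accredited Occurrence (article 1)? yes] → not satisfied.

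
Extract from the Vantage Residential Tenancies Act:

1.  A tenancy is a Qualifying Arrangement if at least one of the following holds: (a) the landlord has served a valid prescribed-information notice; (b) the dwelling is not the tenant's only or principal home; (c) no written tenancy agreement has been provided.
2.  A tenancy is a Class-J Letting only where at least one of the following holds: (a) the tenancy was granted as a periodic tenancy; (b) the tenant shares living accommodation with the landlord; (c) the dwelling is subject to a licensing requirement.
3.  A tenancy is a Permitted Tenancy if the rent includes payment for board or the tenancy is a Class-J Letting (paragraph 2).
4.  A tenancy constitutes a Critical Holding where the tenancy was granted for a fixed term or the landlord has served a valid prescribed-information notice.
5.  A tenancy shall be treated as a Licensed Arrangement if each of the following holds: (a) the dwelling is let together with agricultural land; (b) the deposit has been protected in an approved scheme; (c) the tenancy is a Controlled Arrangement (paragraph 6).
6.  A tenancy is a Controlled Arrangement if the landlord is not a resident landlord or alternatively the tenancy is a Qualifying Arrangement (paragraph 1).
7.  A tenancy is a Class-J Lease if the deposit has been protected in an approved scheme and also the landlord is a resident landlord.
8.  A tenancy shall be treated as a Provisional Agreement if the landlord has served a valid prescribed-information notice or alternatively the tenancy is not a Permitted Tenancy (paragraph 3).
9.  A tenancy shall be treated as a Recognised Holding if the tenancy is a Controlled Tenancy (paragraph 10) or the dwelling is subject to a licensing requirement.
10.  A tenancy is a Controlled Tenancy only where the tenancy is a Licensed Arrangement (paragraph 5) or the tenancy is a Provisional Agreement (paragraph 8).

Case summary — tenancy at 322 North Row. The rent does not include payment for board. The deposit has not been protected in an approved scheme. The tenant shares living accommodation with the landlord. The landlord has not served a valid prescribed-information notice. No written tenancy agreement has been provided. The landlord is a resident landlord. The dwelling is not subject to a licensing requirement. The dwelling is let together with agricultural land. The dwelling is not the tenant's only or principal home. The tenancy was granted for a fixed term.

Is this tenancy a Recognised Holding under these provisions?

No

paragraph 1 — Qualifying Arrangement: [the landlord has served a valid prescribed-information notice? no] OR [the dwelling is not the tenant's only or principal home? yes] OR [no written tenancy agreement has been provided? yes] → satisfied.
paragraph 6 — Controlled Arrangement: [the landlord is not a resident landlord? no] OR [Qualifying Arrangement (paragraph 1)? yes] → satisfied.
paragraph 5 — Licensed Arrangement: [the dwelling is let together with agricultural land? yes] AND [the deposit has been protected in an approved scheme? no] AND [Controlled Arrangement (paragraph 6)? yes] → not satisfied.
paragraph 2 — Class-J Letting: [the tenancy was granted as a periodic tenancy? no] OR [the tenant shares living accommodation with the landlord? yes] OR [the dwelling is subject to a licensing requirement? no] → satisfied.
paragraph 3 — Permitted Tenancy: [the rent includes payment for board? no] OR [Class-J Letting (paragraph 2)? yes] → satisfied.
paragraph 8 — Provisional Agreement: [the landlord has served a valid prescribed-information notice? no] OR [not a Permitted Tenancy (paragraph 3)? no] → not satisfied.
paragraph 10 — Controlled Tenancy: [Licensed Arrangement (paragraph 5)? no] OR [Provisional Agreement (paragraph 8)? no] → not satisfied.
paragraph 9 — Recognised Holding: [Controlled Tenancy (paragraph 10)? no] OR [the dwelling is subject to a licensing requirement? no] → not satisfied.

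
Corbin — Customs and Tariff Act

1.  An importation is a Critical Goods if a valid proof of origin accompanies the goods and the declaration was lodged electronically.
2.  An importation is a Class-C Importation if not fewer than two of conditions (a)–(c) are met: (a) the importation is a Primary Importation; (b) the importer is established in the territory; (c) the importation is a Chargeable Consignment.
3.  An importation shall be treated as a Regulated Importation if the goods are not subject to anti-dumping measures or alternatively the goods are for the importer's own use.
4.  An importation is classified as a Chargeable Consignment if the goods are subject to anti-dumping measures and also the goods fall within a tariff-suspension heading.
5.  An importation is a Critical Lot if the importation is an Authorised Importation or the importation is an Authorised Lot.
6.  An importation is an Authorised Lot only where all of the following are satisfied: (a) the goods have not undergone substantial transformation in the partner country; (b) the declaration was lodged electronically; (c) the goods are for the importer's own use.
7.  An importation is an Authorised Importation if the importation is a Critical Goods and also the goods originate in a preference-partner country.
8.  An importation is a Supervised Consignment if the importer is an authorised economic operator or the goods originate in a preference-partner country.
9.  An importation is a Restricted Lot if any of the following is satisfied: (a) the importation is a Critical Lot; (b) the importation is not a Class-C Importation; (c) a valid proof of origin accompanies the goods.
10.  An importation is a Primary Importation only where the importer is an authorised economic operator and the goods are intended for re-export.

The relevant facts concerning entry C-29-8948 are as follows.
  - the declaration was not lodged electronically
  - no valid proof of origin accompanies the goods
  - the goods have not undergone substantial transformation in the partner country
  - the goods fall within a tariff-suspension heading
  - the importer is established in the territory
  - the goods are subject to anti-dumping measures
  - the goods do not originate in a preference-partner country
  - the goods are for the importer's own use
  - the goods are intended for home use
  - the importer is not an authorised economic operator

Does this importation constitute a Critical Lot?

No

paragraph 1 — Critical Goods: [a valid proof of origin accompanies the goods? no] AND [the declaration was lodged electronically? no] → not satisfied.
paragraph 7 — Authorised Importation: [Critical Goods (paragraph 1)? no] AND [the goods originate in a preference-partner country? no] → not satisfied.
paragraph 6 — Authorised Lot: [the goods have not undergone substantial transformation in the partner country? yes] AND [the declaration was lodged electronically? no] AND [the goods are for the importer's own use? yes] → not satisfied.
paragraph 5 — Critical Lot: [Authorised Importation (paragraph 7)? no] OR [Authorised Lot (paragraph 6)? no] → not satisfied.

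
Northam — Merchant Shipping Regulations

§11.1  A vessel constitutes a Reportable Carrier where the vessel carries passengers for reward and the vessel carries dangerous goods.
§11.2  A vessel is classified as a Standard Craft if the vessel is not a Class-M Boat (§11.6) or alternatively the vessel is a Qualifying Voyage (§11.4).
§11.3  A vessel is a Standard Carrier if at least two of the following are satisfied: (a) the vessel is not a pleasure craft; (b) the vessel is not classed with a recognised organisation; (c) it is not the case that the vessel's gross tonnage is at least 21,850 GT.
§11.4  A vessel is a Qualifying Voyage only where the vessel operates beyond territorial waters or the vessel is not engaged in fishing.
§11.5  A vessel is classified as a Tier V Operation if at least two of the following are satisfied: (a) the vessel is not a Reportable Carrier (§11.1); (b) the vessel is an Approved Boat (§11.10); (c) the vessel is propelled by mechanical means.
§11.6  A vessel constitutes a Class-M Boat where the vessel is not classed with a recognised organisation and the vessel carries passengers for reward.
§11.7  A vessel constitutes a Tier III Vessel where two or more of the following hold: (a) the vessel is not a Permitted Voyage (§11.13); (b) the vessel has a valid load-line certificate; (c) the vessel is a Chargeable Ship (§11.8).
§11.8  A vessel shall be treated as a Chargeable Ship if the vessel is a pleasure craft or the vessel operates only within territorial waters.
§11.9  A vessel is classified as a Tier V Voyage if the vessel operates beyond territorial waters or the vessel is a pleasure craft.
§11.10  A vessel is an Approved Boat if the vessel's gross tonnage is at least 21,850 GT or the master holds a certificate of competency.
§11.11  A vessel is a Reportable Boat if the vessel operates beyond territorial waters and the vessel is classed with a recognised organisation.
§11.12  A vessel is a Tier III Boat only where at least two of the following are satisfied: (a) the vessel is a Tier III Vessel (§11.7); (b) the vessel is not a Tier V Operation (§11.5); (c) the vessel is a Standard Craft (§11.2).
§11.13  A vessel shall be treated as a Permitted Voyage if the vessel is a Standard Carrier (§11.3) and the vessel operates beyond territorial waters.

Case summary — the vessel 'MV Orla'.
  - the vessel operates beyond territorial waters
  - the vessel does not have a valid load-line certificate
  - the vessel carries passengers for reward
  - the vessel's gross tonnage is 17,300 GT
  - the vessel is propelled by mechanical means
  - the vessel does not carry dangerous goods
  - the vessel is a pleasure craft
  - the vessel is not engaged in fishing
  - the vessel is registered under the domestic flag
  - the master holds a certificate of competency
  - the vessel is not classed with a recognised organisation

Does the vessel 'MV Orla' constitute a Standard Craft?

Yes

Under §11.6: the vessel is not classed with a recognised organisation? yes; and the vessel carries passengers for reward? yes. So the vessel is a Class-M Boat.
Under §11.4: the vessel operates beyond territorial waters? yes; or the vessel is not engaged in fishing? yes. So the vessel is a Qualifying Voyage.
Under §11.2: not a Class-M Boat (§11.6)? no; or Qualifying Voyage (§11.4)? yes. So the vessel is a Standard Craft.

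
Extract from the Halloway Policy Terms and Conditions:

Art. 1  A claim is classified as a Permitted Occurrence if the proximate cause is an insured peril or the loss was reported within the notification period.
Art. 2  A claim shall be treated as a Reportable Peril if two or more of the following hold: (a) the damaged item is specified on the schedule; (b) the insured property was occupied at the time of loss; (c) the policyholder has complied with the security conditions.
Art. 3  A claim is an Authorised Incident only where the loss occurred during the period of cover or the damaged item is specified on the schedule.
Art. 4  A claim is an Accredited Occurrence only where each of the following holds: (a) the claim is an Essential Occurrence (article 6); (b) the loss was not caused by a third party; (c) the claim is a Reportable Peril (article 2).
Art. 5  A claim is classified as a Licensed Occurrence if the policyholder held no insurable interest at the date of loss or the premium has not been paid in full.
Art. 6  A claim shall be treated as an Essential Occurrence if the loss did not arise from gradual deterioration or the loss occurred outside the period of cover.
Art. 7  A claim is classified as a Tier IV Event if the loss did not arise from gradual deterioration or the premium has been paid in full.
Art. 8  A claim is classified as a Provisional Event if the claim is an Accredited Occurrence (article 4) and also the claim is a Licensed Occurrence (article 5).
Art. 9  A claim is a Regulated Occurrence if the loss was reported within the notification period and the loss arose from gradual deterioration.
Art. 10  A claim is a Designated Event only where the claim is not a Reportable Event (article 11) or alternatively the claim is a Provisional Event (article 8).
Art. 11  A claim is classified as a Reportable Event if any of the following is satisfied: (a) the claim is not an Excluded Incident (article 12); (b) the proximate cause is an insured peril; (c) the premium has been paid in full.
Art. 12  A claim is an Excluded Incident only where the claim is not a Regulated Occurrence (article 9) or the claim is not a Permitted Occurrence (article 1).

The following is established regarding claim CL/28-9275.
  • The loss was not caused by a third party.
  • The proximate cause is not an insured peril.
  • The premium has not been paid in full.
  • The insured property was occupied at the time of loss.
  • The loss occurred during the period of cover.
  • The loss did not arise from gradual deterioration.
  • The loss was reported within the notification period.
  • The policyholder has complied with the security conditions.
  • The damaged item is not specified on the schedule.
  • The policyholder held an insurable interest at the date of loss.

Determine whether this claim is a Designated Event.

Yes

article 9 — Regulated Occurrence: [the loss was reported within the notification period? yes] AND [the loss arose from gradual deterioration? no] → not satisfied.
article 1 — Permitted Occurrence: [the proximate cause is an insured peril? no] OR [the loss was reported within the notification period? yes] → satisfied.
article 12 — Excluded Incident: [not a Regulated Occurrence (article 9)? yes] OR [not a Permitted Occurrence (article 1)? no] → satisfied.
article 11 — Reportable Event: [not an Excluded Incident (article 12)? no] OR [the proximate cause is an insured peril? no] OR [the premium has been paid in full? no] → not satisfied.
article 6 — Essential Occurrence: [the loss did not arise from gradual deterioration? yes] OR [the loss occurred outside the period of cover? no] → satisfied.
article 2 — Reportable Peril: the damaged item is specified on the schedule? no; the insured property was occupied at the time of loss? yes; the policyholder has complied with the security conditions? yes — 2 of 3 hold (need ≥2) → satisfied.
article 4 — Accredited Occurrence: [Essential Occurrence (article 6)? yes] AND [the loss was not caused by a third party? yes] AND [Reportable Peril (article 2)? yes] → satisfied.
article 5 — Licensed Occurrence: [the policyholder held no insurable interest at the date of loss? no] OR [the premium has not been paid in full? yes] → satisfied.
article 8 — Provisional Event: [Accredited Occurrence (article 4)? yes] AND [Licensed Occurrence (article 5)? yes] → satisfied.
article 10 — Designated Event: [not a Reportable Event (article 11)? yes] OR [Provisional Event (article 8)? yes] → satisfied.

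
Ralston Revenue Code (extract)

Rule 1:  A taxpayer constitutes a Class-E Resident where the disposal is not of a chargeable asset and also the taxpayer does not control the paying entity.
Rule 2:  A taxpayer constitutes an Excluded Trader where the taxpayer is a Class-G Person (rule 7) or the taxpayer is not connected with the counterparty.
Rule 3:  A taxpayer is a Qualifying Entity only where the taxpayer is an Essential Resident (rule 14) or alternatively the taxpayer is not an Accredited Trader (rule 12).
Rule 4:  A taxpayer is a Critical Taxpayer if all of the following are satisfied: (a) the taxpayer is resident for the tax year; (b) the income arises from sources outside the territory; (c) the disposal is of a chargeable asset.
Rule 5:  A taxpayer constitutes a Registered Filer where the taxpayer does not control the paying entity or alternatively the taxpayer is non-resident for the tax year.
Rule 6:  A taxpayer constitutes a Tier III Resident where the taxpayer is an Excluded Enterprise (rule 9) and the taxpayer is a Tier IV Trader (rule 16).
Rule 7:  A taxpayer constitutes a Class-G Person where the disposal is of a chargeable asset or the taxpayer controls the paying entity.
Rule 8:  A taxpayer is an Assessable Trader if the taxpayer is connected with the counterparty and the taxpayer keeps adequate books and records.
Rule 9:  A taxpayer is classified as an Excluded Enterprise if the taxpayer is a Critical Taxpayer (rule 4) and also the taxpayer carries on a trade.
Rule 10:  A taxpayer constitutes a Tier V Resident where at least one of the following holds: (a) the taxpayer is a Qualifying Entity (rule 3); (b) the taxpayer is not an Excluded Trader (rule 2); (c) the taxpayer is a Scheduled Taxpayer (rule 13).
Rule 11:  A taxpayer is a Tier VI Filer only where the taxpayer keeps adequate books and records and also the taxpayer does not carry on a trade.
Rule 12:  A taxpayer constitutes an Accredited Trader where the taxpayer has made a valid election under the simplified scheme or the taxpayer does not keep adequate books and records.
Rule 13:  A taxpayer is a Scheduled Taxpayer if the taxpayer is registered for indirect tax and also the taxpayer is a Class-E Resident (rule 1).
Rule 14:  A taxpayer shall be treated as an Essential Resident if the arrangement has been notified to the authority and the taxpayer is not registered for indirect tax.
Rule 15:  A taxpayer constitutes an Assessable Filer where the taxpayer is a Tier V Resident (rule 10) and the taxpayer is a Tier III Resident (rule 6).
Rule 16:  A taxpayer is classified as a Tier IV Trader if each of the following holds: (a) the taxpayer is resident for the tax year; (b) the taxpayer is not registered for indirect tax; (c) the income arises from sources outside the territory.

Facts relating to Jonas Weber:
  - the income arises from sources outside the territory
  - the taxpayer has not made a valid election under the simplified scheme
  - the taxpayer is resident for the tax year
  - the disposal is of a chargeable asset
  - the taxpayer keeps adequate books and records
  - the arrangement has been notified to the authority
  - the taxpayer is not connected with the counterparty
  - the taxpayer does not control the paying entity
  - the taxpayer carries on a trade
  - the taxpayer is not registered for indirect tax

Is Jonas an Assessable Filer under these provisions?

rule 14 — Essential Resident: [the arrangement has been notified to the authority? yes] AND [the taxpayer is not registered for indirect tax? yes] → satisfied.
rule 12 — Accredited Trader: [the taxpayer has made a valid election under the simplified scheme? no] OR [the taxpayer does not keep adequate books and records? no] → not satisfied.
rule 3 — Qualifying Entity: [Essential Resident (rule 14)? yes] OR [not an Accredited Trader (rule 12)? yes] → satisfied.
rule 7 — Class-G Person: [the disposal is of a chargeable asset? yes] OR [the taxpayer controls the paying entity? no] → satisfied.
rule 2 — Excluded Trader: [Class-G Person (rule 7)? yes] OR [the taxpayer is not connected with the counterparty? yes] → satisfied.
rule 1 — Class-E Resident: [the disposal is not of a chargeable asset? no] AND [the taxpayer does not control the paying entity? yes] → not satisfied.
rule 13 — Scheduled Taxpayer: [the taxpayer is registered for indirect tax? no] AND [Class-E Resident (rule 1)? no] → not satisfied.
rule 10 — Tier V Resident: [Qualifying Entity (rule 3)? yes] OR [not an Excluded Trader (rule 2)? no] OR [Scheduled Taxpayer (rule 13)? no] → satisfied.
rule 4 — Critical Taxpayer: [the taxpayer is resident for the tax year? yes] AND [the income arises from sources outside the territory? yes] AND [the disposal is of a chargeable asset? yes] → satisfied.
rule 9 — Excluded Enterprise: [Critical Taxpayer (rule 4)? yes] AND [the taxpayer carries on a trade? yes] → satisfied.
rule 16 — Tier IV Trader: [the taxpayer is resident for the tax year? yes] AND [the taxpayer is not registered for indirect tax? yes] AND [the income arises from sources outside the territory? yes] → satisfied.
rule 6 — Tier III Resident: [Excluded Enterprise (rule 9)? yes] AND [Tier IV Trader (rule 16)? yes] → satisfied.
rule 15 — Assessable Filer: [Tier V Resident (rule 10)? yes] AND [Tier III Resident (rule 6)? yes] → satisfied.

Yes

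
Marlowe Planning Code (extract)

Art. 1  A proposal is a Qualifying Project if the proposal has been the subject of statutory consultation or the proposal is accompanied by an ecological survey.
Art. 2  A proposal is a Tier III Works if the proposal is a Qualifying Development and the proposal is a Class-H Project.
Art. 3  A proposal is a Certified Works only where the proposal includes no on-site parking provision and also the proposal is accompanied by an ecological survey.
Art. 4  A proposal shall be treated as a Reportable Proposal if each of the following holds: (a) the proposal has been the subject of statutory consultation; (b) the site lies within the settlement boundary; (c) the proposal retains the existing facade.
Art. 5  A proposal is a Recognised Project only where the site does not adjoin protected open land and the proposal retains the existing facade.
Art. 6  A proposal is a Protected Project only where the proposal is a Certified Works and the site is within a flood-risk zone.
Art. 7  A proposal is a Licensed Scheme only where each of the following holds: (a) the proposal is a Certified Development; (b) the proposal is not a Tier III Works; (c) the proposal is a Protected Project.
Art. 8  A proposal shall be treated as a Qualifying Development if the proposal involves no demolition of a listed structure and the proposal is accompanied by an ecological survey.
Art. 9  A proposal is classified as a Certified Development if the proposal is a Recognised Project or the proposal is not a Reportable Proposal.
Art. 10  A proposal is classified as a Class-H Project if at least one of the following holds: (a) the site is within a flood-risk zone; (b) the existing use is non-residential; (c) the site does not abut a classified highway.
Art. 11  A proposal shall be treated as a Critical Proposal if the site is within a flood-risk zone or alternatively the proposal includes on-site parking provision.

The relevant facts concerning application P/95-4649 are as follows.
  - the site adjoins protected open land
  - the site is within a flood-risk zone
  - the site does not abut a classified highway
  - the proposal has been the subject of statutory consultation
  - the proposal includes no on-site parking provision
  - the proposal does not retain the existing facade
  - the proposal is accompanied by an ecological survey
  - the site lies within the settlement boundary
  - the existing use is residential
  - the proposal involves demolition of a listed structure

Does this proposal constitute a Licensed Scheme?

article 5 — Recognised Project: [the site does not adjoin protected open land? no] AND [the proposal retains the existing facade? no] → not satisfied.
article 4 — Reportable Proposal: [the proposal has been the subject of statutory consultation? yes] AND [the site lies within the settlement boundary? yes] AND [the proposal retains the existing facade? no] → not satisfied.
article 9 — Certified Development: [Recognised Project (article 5)? no] OR [not a Reportable Proposal (article 4)? yes] → satisfied.
article 8 — Qualifying Development: [the proposal involves no demolition of a listed structure? no] AND [the proposal is accompanied by an ecological survey? yes] → not satisfied.
article 10 — Class-H Project: [the site is within a flood-risk zone? yes] OR [the existing use is non-residential? no] OR [the site does not abut a classified highway? yes] → satisfied.
article 2 — Tier III Works: [Qualifying Development (article 8)? no] AND [Class-H Project (article 10)? yes] → not satisfied.
article 3 — Certified Works: [the proposal includes no on-site parking provision? yes] AND [the proposal is accompanied by an ecological survey? yes] → satisfied.
article 6 — Protected Project: [Certified Works (article 3)? yes] AND [the site is within a flood-risk zone? yes] → satisfied.
article 7 — Licensed Scheme: [Certified Development (article 9)? yes] AND [not a Tier III Works (article 2)? yes] AND [Protected Project (article 6)? yes] → satisfied.

Yes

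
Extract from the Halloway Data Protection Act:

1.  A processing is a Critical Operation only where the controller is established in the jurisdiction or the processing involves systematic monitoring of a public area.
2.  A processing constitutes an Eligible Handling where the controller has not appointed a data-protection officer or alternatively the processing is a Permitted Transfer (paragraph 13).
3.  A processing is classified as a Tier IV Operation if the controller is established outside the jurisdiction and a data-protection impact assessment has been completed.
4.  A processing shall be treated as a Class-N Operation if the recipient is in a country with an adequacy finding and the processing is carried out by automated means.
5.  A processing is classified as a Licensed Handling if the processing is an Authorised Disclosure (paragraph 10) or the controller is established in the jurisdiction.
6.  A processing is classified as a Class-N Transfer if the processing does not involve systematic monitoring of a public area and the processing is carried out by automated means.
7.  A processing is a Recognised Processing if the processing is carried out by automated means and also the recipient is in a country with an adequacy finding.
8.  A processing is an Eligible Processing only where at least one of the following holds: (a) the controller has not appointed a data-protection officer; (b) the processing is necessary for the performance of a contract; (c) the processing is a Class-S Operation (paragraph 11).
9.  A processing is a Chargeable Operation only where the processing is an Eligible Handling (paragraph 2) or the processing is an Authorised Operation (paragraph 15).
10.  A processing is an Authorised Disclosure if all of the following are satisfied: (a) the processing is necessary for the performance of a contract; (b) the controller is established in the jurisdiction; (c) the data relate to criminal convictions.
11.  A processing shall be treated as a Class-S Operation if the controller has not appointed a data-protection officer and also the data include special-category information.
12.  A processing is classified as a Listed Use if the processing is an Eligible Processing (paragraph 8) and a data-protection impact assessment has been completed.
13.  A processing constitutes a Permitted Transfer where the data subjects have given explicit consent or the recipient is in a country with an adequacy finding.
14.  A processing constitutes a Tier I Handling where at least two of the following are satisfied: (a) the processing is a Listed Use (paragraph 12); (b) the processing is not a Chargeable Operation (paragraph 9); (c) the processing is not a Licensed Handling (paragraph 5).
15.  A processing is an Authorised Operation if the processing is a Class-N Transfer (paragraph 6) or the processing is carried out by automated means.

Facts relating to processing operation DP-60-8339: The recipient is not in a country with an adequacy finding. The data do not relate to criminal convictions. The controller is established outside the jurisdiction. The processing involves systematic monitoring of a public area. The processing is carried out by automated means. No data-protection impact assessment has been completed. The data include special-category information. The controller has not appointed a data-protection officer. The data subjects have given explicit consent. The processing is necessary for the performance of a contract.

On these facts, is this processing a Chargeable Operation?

paragraph 13 — Permitted Transfer: [the data subjects have given explicit consent? yes] OR [the recipient is in a country with an adequacy finding? no] → satisfied.
paragraph 2 — Eligible Handling: [the controller has not appointed a data-protection officer? yes] OR [Permitted Transfer (paragraph 13)? yes] → satisfied.
paragraph 6 — Class-N Transfer: [the processing does not involve systematic monitoring of a public area? no] AND [the processing is carried out by automated means? yes] → not satisfied.
paragraph 15 — Authorised Operation: [Class-N Transfer (paragraph 6)? no] OR [the processing is carried out by automated means? yes] → satisfied.
paragraph 9 — Chargeable Operation: [Eligible Handling (paragraph 2)? yes] OR [Authorised Operation (paragraph 15)? yes] → satisfied.

Yes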